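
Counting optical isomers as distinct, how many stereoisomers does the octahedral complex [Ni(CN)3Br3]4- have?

The six octahedral sites form three mutually perpendicular trans pairs.
Systematic placement gives 2 geometric isomers: CN mer; CN fac.
Each arrangement has an internal mirror plane or centre of symmetry, so none is chiral.

2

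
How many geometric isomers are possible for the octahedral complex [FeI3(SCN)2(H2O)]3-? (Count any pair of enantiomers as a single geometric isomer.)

Systematic placement gives 3 geometric isomers: I mer, SCN trans; I fac, SCN cis; I mer, SCN cis.

3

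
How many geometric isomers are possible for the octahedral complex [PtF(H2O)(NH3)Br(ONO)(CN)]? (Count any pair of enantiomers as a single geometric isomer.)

15

An octahedron has six vertices in three trans pairs; every non-trans pair is cis.
Exhaustive case analysis gives 15 geometric isomers.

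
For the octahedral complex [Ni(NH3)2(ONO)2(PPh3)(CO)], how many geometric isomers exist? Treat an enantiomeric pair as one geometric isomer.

The six octahedral sites form three mutually perpendicular trans pairs.
Working through the distinct placements yields 6 geometric isomers: NH3 cis, ONO cis (3 arrangements, 2 chiral); NH3 cis, ONO trans; NH3 trans, ONO cis; NH3 trans, ONO trans.

6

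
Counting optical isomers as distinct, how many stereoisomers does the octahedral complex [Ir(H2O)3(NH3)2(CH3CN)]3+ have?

3

The six octahedral sites form three mutually perpendicular trans pairs.
Systematic placement gives 3 geometric isomers: H2O mer, NH3 trans; H2O fac, NH3 cis; H2O mer, NH3 cis.
Each arrangement has an internal mirror plane or centre of symmetry, so none is chiral.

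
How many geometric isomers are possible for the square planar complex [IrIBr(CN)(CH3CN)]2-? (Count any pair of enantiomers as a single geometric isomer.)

3

In a square planar complex each vertex has one trans partner and two cis neighbours.
There are 3 geometric isomers: (Br/CN trans, CH3CN/I trans); (Br/I trans, CH3CN/CN trans); (Br/CH3CN trans, CN/I trans).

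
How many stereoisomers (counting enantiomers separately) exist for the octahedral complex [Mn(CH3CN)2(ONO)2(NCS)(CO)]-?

8

In an octahedral complex each vertex has one trans partner and four cis neighbours.
There are 6 geometric isomers: CH3CN trans, ONO trans; CH3CN trans, ONO cis; CH3CN cis, ONO trans; CH3CN cis, ONO cis (3 arrangements, 2 chiral).
Of these, 2 lack any improper symmetry element and so occur as enantiomeric pairs, giving 6 + 2 = 8 stereoisomers in total.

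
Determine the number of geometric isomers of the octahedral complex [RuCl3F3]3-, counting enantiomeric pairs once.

2

There are 2 geometric isomers: Cl mer; Cl fac.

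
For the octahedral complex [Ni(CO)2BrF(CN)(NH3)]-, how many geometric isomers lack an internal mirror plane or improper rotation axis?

Systematic enumeration (placing each ligand type in turn and discarding arrangements equivalent by rotation or reflection) gives 9 geometric isomers.
Of these, 6 lack any improper symmetry element and so occur as enantiomeric pairs, giving 9 + 6 = 15 stereoisomers in total.

6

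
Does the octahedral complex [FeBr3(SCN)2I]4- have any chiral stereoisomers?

An octahedron has six vertices in three trans pairs; every non-trans pair is cis.
There are 3 geometric isomers: Br mer, SCN trans; Br mer, SCN cis; Br fac, SCN cis.
Each arrangement has an internal mirror plane or centre of symmetry, so none is chiral.

no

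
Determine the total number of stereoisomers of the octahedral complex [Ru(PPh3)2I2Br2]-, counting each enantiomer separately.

6

In an octahedral complex each vertex has one trans partner and four cis neighbours.
There are 5 geometric isomers: PPh3 trans, I trans, Br trans; PPh3 cis, I cis, Br trans; PPh3 trans, I cis, Br cis; PPh3 cis, I cis, Br cis (chiral); PPh3 cis, I trans, Br cis.
One of these lacks any improper symmetry element and so occurs as an enantiomeric pair, giving 5 + 1 = 6 stereoisomers in total.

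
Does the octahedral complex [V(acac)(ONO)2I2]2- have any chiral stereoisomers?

yes

An octahedron has six vertices in three trans pairs; every non-trans pair is cis.
Each acac is bidentate and must span two cis positions.
Systematic placement gives 3 geometric isomers: ONO cis, I trans; ONO cis, I cis (chiral); ONO trans, I cis.
One of these lacks any improper symmetry element and so occurs as an enantiomeric pair, giving 3 + 1 = 4 stereoisomers in total.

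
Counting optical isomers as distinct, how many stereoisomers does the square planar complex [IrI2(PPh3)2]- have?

Systematic placement gives 2 geometric isomers: I cis; I trans.
Each arrangement has an internal mirror plane or centre of symmetry, so none is chiral.

2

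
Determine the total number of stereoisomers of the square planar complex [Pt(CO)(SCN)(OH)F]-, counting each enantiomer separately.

In a square planar complex each vertex has one trans partner and two cis neighbours.
Systematic placement gives 3 geometric isomers: (CO/OH trans, F/SCN trans); (CO/SCN trans, F/OH trans); (CO/F trans, OH/SCN trans).
Each arrangement has an internal mirror plane or centre of symmetry, so none is chiral.

3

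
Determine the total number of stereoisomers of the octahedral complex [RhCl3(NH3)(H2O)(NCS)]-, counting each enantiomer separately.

An octahedron has six vertices in three trans pairs; every non-trans pair is cis.
Working through the distinct placements yields 4 geometric isomers: Cl mer (3 arrangements); Cl fac (chiral).
One of these lacks any improper symmetry element and so occurs as an enantiomeric pair, giving 4 + 1 = 5 stereoisomers in total.

5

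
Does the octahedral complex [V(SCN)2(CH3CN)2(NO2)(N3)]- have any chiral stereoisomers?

yes

The six octahedral sites form three mutually perpendicular trans pairs.
There are 6 geometric isomers: SCN trans, CH3CN trans; SCN cis, CH3CN trans; SCN trans, CH3CN cis; SCN cis, CH3CN cis (3 arrangements, 2 chiral).
Of these, 2 lack any improper symmetry element and so occur as enantiomeric pairs, giving 6 + 2 = 8 stereoisomers in total.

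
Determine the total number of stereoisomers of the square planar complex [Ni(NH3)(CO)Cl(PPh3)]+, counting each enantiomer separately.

There are 3 geometric isomers: (CO/NH3 trans, Cl/PPh3 trans); (CO/PPh3 trans, Cl/NH3 trans); (CO/Cl trans, NH3/PPh3 trans).
Each arrangement has an internal mirror plane or centre of symmetry, so none is chiral.

3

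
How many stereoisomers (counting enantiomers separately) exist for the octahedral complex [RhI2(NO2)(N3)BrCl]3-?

Exhaustive case analysis gives 9 geometric isomers.
Of these, 6 lack any improper symmetry element and so occur as enantiomeric pairs, giving 9 + 6 = 15 stereoisomers in total.

15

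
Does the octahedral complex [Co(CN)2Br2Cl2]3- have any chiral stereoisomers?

There are 5 geometric isomers: CN trans, Br trans, Cl trans; CN cis, Br trans, Cl cis; CN cis, Br cis, Cl trans; CN cis, Br cis, Cl cis (chiral); CN trans, Br cis, Cl cis.
One of these lacks any improper symmetry element and so occurs as an enantiomeric pair, giving 5 + 1 = 6 stereoisomers in total.

yes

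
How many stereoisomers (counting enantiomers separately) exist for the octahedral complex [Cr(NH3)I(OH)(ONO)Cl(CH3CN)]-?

30

An octahedron has six vertices in three trans pairs; every non-trans pair is cis.
Exhaustive case analysis gives 15 geometric isomers.
Of these, 15 lack any improper symmetry element and so occur as enantiomeric pairs, giving 15 + 15 = 30 stereoisomers in total.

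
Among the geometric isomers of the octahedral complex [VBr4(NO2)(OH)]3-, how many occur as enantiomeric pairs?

0

In an octahedral complex each vertex has one trans partner and four cis neighbours.
Working through the distinct placements yields 2 geometric isomers: NO2 and OH mutually trans; NO2 and OH mutually cis.
Each arrangement has an internal mirror plane or centre of symmetry, so none is chiral.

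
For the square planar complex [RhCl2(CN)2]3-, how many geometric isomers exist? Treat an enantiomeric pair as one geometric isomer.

Working through the distinct placements yields 2 geometric isomers: Cl cis; Cl trans.

2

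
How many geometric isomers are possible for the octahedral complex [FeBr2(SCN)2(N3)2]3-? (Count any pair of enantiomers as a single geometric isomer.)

5

The six octahedral sites form three mutually perpendicular trans pairs.
Systematic placement gives 5 geometric isomers: Br trans, SCN trans, N3 trans; Br trans, SCN cis, N3 cis; Br cis, SCN trans, N3 cis; Br cis, SCN cis, N3 cis (chiral); Br cis, SCN cis, N3 trans.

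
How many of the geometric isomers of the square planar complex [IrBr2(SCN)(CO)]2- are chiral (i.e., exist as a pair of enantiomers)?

A square has two trans pairs of vertices; adjacent vertices are cis.
Systematic placement gives 2 geometric isomers: Br cis; Br trans.
Each arrangement has an internal mirror plane or centre of symmetry, so none is chiral.

0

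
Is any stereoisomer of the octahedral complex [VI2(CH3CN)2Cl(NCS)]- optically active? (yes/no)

yes

An octahedron has six vertices in three trans pairs; every non-trans pair is cis.
Working through the distinct placements yields 6 geometric isomers: I cis, CH3CN trans; I trans, CH3CN trans; I cis, CH3CN cis (3 arrangements, 2 chiral); I trans, CH3CN cis.
Of these, 2 lack any improper symmetry element and so occur as enantiomeric pairs, giving 6 + 2 = 8 stereoisomers in total.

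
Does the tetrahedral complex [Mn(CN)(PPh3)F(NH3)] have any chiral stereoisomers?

yes

Only one geometric arrangement is possible; it has no improper symmetry element, so it exists as a pair of enantiomers (2 stereoisomers).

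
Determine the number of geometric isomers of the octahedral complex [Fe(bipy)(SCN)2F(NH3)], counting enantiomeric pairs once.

4

The six octahedral sites form three mutually perpendicular trans pairs.
Each bipy is bidentate and must span two cis positions.
There are 4 geometric isomers: SCN cis (3 arrangements, 2 chiral); SCN trans.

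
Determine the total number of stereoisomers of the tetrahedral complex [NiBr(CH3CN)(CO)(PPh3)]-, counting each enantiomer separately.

In a tetrahedral complex all four positions are equivalent and every pair of ligands is adjacent — there is no cis/trans distinction.
Only one geometric arrangement is possible; it has no improper symmetry element, so it exists as a pair of enantiomers (2 stereoisomers).

2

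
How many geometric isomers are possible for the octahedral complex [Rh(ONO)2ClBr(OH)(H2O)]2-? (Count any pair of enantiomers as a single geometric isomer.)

9

In an octahedral complex each vertex has one trans partner and four cis neighbours.
Exhaustive case analysis gives 9 geometric isomers.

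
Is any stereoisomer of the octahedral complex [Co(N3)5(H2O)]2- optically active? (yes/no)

An octahedron has six vertices in three trans pairs; every non-trans pair is cis.
Only one geometric arrangement is possible.

no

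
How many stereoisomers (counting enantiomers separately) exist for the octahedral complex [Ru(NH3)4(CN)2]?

2

In an octahedral complex each vertex has one trans partner and four cis neighbours.
Working through the distinct placements yields 2 geometric isomers: CN trans; CN cis.
Each arrangement has an internal mirror plane or centre of symmetry, so none is chiral.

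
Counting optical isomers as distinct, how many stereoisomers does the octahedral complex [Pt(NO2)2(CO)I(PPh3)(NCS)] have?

An octahedron has six vertices in three trans pairs; every non-trans pair is cis.
Placing the ligands in turn and identifying arrangements related by rotation or reflection leaves 9 distinct geometric isomers.
Of these, 6 lack any improper symmetry element and so occur as enantiomeric pairs, giving 9 + 6 = 15 stereoisomers in total.

15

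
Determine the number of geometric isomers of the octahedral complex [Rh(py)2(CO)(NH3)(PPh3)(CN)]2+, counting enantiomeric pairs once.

Exhaustive case analysis gives 9 geometric isomers.

9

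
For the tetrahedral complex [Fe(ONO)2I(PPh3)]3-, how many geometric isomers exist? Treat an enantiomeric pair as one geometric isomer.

1

All four vertices of a tetrahedron are equivalent and mutually adjacent, so cis/trans isomerism cannot arise.
Only one geometric arrangement is possible.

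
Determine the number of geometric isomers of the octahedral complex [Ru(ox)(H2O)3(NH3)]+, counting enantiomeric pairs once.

2

Each ox is bidentate and must span two cis positions.
Working through the distinct placements yields 2 geometric isomers: H2O mer; H2O fac.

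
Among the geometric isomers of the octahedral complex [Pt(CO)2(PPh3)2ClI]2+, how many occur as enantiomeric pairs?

In an octahedral complex each vertex has one trans partner and four cis neighbours.
There are 6 geometric isomers: CO trans, PPh3 trans; CO trans, PPh3 cis; CO cis, PPh3 trans; CO cis, PPh3 cis (3 arrangements, 2 chiral).
Of these, 2 lack any improper symmetry element and so occur as enantiomeric pairs, giving 6 + 2 = 8 stereoisomers in total.

2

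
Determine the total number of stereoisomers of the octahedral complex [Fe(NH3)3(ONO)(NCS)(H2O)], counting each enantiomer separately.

5

The six octahedral sites form three mutually perpendicular trans pairs.
There are 4 geometric isomers: NH3 mer (3 arrangements); NH3 fac (chiral).
One of these lacks any improper symmetry element and so occurs as an enantiomeric pair, giving 4 + 1 = 5 stereoisomers in total.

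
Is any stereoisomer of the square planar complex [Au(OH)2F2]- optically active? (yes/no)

no

In a square planar complex each vertex has one trans partner and two cis neighbours.
There are 2 geometric isomers: OH cis; OH trans.
Each arrangement has an internal mirror plane or centre of symmetry, so none is chiral.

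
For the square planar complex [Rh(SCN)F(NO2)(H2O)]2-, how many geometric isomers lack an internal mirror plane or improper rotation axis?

0

In a square planar complex each vertex has one trans partner and two cis neighbours.
The distinct arrangements are (3 in all): (F/NO2 trans, H2O/SCN trans); (F/SCN trans, H2O/NO2 trans); (F/H2O trans, NO2/SCN trans).
Each arrangement has an internal mirror plane or centre of symmetry, so none is chiral.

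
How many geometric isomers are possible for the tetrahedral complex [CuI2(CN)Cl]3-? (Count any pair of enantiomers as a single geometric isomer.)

All four vertices of a tetrahedron are equivalent and mutually adjacent, so cis/trans isomerism cannot arise.
Only one geometric arrangement is possible.

1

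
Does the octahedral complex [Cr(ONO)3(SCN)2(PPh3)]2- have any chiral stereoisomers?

no

An octahedron has six vertices in three trans pairs; every non-trans pair is cis.
Working through the distinct placements yields 3 geometric isomers: ONO mer, SCN trans; ONO mer, SCN cis; ONO fac, SCN cis.
Each arrangement has an internal mirror plane or centre of symmetry, so none is chiral.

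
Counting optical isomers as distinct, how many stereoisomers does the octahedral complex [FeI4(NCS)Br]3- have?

2

The six octahedral sites form three mutually perpendicular trans pairs.
Systematic placement gives 2 geometric isomers: NCS and Br mutually cis; NCS and Br mutually trans.
Each arrangement has an internal mirror plane or centre of symmetry, so none is chiral.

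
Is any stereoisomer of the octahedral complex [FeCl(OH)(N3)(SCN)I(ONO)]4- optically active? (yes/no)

The six octahedral sites form three mutually perpendicular trans pairs.
Systematic enumeration (placing each ligand type in turn and discarding arrangements equivalent by rotation or reflection) gives 15 geometric isomers.
Of these, 15 lack any improper symmetry element and so occur as enantiomeric pairs, giving 15 + 15 = 30 stereoisomers in total.

yes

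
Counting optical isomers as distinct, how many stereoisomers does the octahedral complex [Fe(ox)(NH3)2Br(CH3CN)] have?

6

The six octahedral sites form three mutually perpendicular trans pairs.
Each ox is bidentate and must span two cis positions.
There are 4 geometric isomers: NH3 cis (3 arrangements, 2 chiral); NH3 trans.
Of these, 2 lack any improper symmetry element and so occur as enantiomeric pairs, giving 4 + 2 = 6 stereoisomers in total.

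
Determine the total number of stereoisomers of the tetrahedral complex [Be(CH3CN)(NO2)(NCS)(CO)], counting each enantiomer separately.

2

Only one geometric arrangement is possible; it has no improper symmetry element, so it exists as a pair of enantiomers (2 stereoisomers).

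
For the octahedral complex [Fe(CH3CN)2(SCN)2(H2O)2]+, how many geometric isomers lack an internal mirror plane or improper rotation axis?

1

In an octahedral complex each vertex has one trans partner and four cis neighbours.
There are 5 geometric isomers: CH3CN trans, SCN trans, H2O trans; CH3CN trans, SCN cis, H2O cis; CH3CN cis, SCN trans, H2O cis; CH3CN cis, SCN cis, H2O cis (chiral); CH3CN cis, SCN cis, H2O trans.
One of these lacks any improper symmetry element and so occurs as an enantiomeric pair, giving 5 + 1 = 6 stereoisomers in total.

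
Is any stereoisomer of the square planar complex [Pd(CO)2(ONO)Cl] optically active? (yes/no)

no

Systematic placement gives 2 geometric isomers: CO cis; CO trans.
Each arrangement has an internal mirror plane or centre of symmetry, so none is chiral.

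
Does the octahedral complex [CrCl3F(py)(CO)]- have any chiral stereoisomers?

yes

The six octahedral sites form three mutually perpendicular trans pairs.
Systematic placement gives 4 geometric isomers: Cl mer (3 arrangements); Cl fac (chiral).
One of these lacks any improper symmetry element and so occurs as an enantiomeric pair, giving 4 + 1 = 5 stereoisomers in total.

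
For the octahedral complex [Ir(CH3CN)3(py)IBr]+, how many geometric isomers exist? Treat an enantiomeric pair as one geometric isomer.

4

In an octahedral complex each vertex has one trans partner and four cis neighbours.
There are 4 geometric isomers: CH3CN mer (3 arrangements); CH3CN fac (chiral).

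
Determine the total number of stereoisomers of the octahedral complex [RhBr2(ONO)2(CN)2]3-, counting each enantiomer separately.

6

In an octahedral complex each vertex has one trans partner and four cis neighbours.
Systematic placement gives 5 geometric isomers: Br trans, ONO trans, CN trans; Br trans, ONO cis, CN cis; Br cis, ONO trans, CN cis; Br cis, ONO cis, CN cis (chiral); Br cis, ONO cis, CN trans.
One of these lacks any improper symmetry element and so occurs as an enantiomeric pair, giving 5 + 1 = 6 stereoisomers in total.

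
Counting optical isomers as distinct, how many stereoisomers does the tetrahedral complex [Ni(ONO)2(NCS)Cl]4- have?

1

All four vertices of a tetrahedron are equivalent and mutually adjacent, so cis/trans isomerism cannot arise.
Only one geometric arrangement is possible.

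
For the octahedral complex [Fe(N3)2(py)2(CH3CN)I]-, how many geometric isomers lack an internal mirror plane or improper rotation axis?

Working through the distinct placements yields 6 geometric isomers: N3 trans, py trans; N3 cis, py cis (3 arrangements, 2 chiral); N3 cis, py trans; N3 trans, py cis.
Of these, 2 lack any improper symmetry element and so occur as enantiomeric pairs, giving 6 + 2 = 8 stereoisomers in total.

2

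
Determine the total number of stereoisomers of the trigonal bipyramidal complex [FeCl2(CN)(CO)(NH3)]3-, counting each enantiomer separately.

10

In a trigonal bipyramid the two axial positions differ from the three equatorial ones.
Placing the ligands in turn and identifying arrangements related by rotation or reflection leaves 7 distinct geometric isomers.
Of these, 3 lack any improper symmetry element and so occur as enantiomeric pairs, giving 7 + 3 = 10 stereoisomers in total.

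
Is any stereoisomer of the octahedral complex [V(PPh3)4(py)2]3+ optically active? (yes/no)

no

Working through the distinct placements yields 2 geometric isomers: py trans; py cis.
Each arrangement has an internal mirror plane or centre of symmetry, so none is chiral.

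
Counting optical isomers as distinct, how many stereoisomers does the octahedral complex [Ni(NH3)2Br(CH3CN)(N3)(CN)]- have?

An octahedron has six vertices in three trans pairs; every non-trans pair is cis.
Placing the ligands in turn and identifying arrangements related by rotation or reflection leaves 9 distinct geometric isomers.
Of these, 6 lack any improper symmetry element and so occur as enantiomeric pairs, giving 9 + 6 = 15 stereoisomers in total.

15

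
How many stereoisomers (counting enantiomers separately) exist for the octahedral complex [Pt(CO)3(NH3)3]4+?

The six octahedral sites form three mutually perpendicular trans pairs.
Systematic placement gives 2 geometric isomers: CO mer; CO fac.
Each arrangement has an internal mirror plane or centre of symmetry, so none is chiral.

2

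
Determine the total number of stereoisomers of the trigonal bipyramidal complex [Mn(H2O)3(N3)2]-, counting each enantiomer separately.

3

In a trigonal bipyramid the two axial positions differ from the three equatorial ones.
There are 3 geometric isomers: N3 both equatorial; N3 one axial, one equatorial; N3 both axial.
Each arrangement has an internal mirror plane or centre of symmetry, so none is chiral.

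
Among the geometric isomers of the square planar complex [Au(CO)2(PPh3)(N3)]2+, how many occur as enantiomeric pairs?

0

Systematic placement gives 2 geometric isomers: CO cis; CO trans.
Each arrangement has an internal mirror plane or centre of symmetry, so none is chiral.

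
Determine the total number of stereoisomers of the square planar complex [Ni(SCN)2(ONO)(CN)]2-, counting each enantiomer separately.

There are 2 geometric isomers: SCN cis; SCN trans.
Each arrangement has an internal mirror plane or centre of symmetry, so none is chiral.

2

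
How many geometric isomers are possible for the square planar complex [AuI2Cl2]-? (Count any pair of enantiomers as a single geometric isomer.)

2

Systematic placement gives 2 geometric isomers: I cis; I trans.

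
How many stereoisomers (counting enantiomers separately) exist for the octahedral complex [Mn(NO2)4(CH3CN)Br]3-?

2

An octahedron has six vertices in three trans pairs; every non-trans pair is cis.
Systematic placement gives 2 geometric isomers: CH3CN and Br mutually trans; CH3CN and Br mutually cis.
Each arrangement has an internal mirror plane or centre of symmetry, so none is chiral.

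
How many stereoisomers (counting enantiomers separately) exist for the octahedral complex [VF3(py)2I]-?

3

An octahedron has six vertices in three trans pairs; every non-trans pair is cis.
There are 3 geometric isomers: F mer, py trans; F mer, py cis; F fac, py cis.
Each arrangement has an internal mirror plane or centre of symmetry, so none is chiral.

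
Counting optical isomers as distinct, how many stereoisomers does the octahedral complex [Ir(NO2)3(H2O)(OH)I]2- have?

The six octahedral sites form three mutually perpendicular trans pairs.
Systematic placement gives 4 geometric isomers: NO2 mer (3 arrangements); NO2 fac (chiral).
One of these lacks any improper symmetry element and so occurs as an enantiomeric pair, giving 4 + 1 = 5 stereoisomers in total.

5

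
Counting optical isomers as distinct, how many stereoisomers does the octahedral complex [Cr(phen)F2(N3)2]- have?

4

The six octahedral sites form three mutually perpendicular trans pairs.
Each phen is bidentate and must span two cis positions.
The distinct arrangements are (3 in all): F trans, N3 cis; F cis, N3 cis (chiral); F cis, N3 trans.
One of these lacks any improper symmetry element and so occurs as an enantiomeric pair, giving 3 + 1 = 4 stereoisomers in total.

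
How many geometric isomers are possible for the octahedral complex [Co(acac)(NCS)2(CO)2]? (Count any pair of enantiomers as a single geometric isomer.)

The six octahedral sites form three mutually perpendicular trans pairs.
Each acac is bidentate and must span two cis positions.
Working through the distinct placements yields 3 geometric isomers: NCS cis, CO trans; NCS cis, CO cis (chiral); NCS trans, CO cis.

3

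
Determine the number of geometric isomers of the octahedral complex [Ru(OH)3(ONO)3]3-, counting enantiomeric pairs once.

The six octahedral sites form three mutually perpendicular trans pairs.
Systematic placement gives 2 geometric isomers: OH mer; OH fac.

2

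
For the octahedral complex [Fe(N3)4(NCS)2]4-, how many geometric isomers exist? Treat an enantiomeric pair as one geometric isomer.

2

An octahedron has six vertices in three trans pairs; every non-trans pair is cis.
There are 2 geometric isomers: NCS trans; NCS cis.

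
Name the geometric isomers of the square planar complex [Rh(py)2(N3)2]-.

cis and trans

A square has two trans pairs of vertices; adjacent vertices are cis.
The distinct arrangements are (2 in all): py cis; py trans.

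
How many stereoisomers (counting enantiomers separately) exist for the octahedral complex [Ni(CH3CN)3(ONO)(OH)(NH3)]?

The six octahedral sites form three mutually perpendicular trans pairs.
Working through the distinct placements yields 4 geometric isomers: CH3CN mer (3 arrangements); CH3CN fac (chiral).
One of these lacks any improper symmetry element and so occurs as an enantiomeric pair, giving 4 + 1 = 5 stereoisomers in total.

5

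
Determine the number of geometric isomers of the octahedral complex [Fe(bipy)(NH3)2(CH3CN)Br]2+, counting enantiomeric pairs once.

4

In an octahedral complex each vertex has one trans partner and four cis neighbours.
Each bipy is bidentate and must span two cis positions.
The distinct arrangements are (4 in all): NH3 cis (3 arrangements, 2 chiral); NH3 trans.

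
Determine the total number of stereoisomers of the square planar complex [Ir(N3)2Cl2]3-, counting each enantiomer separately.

A square has two trans pairs of vertices; adjacent vertices are cis.
Working through the distinct placements yields 2 geometric isomers: N3 cis; N3 trans.
Each arrangement has an internal mirror plane or centre of symmetry, so none is chiral.

2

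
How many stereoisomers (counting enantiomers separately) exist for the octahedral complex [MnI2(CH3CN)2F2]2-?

The six octahedral sites form three mutually perpendicular trans pairs.
Working through the distinct placements yields 5 geometric isomers: I trans, CH3CN trans, F trans; I cis, CH3CN trans, F cis; I trans, CH3CN cis, F cis; I cis, CH3CN cis, F cis (chiral); I cis, CH3CN cis, F trans.
One of these lacks any improper symmetry element and so occurs as an enantiomeric pair, giving 5 + 1 = 6 stereoisomers in total.

6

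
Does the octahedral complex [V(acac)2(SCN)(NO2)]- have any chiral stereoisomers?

In an octahedral complex each vertex has one trans partner and four cis neighbours.
Each acac is bidentate and must span two cis positions.
Working through the distinct placements yields 2 geometric isomers: SCN and NO2 mutually trans; SCN and NO2 mutually cis (chiral).
One of these lacks any improper symmetry element and so occurs as an enantiomeric pair, giving 2 + 1 = 3 stereoisomers in total.

yes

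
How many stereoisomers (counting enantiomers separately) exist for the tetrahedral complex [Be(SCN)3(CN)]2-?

All four vertices of a tetrahedron are equivalent and mutually adjacent, so cis/trans isomerism cannot arise.
Only one geometric arrangement is possible.

1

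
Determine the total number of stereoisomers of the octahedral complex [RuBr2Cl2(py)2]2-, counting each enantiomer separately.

6

The six octahedral sites form three mutually perpendicular trans pairs.
There are 5 geometric isomers: Br trans, Cl trans, py trans; Br trans, Cl cis, py cis; Br cis, Cl cis, py trans; Br cis, Cl cis, py cis (chiral); Br cis, Cl trans, py cis.
One of these lacks any improper symmetry element and so occurs as an enantiomeric pair, giving 5 + 1 = 6 stereoisomers in total.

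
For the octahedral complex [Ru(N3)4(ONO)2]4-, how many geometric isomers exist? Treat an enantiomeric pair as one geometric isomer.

An octahedron has six vertices in three trans pairs; every non-trans pair is cis.
The distinct arrangements are (2 in all): ONO trans; ONO cis.

2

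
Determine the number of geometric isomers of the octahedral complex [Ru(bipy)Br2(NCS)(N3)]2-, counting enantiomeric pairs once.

The six octahedral sites form three mutually perpendicular trans pairs.
Each bipy is bidentate and must span two cis positions.
The distinct arrangements are (4 in all): Br trans; Br cis (3 arrangements, 2 chiral).

4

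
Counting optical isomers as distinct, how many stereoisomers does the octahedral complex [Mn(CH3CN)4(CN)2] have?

The six octahedral sites form three mutually perpendicular trans pairs.
The distinct arrangements are (2 in all): CN trans; CN cis.
Each arrangement has an internal mirror plane or centre of symmetry, so none is chiral.

2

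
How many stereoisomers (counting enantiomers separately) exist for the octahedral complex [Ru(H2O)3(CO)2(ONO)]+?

3

In an octahedral complex each vertex has one trans partner and four cis neighbours.
Working through the distinct placements yields 3 geometric isomers: H2O mer, CO trans; H2O fac, CO cis; H2O mer, CO cis.
Each arrangement has an internal mirror plane or centre of symmetry, so none is chiral.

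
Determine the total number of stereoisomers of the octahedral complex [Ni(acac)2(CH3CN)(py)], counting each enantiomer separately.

In an octahedral complex each vertex has one trans partner and four cis neighbours.
Each acac is bidentate and must span two cis positions.
Working through the distinct placements yields 2 geometric isomers: CH3CN and py mutually cis (chiral); CH3CN and py mutually trans.
One of these lacks any improper symmetry element and so occurs as an enantiomeric pair, giving 2 + 1 = 3 stereoisomers in total.

3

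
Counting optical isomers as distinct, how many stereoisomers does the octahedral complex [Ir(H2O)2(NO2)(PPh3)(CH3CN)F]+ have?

The six octahedral sites form three mutually perpendicular trans pairs.
Systematic enumeration (placing each ligand type in turn and discarding arrangements equivalent by rotation or reflection) gives 9 geometric isomers.
Of these, 6 lack any improper symmetry element and so occur as enantiomeric pairs, giving 9 + 6 = 15 stereoisomers in total.

15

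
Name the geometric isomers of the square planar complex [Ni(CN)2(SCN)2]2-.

A square has two trans pairs of vertices; adjacent vertices are cis.
The distinct arrangements are (2 in all): CN cis; CN trans.

cis and trans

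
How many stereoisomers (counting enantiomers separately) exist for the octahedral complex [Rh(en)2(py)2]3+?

The six octahedral sites form three mutually perpendicular trans pairs.
Each en is bidentate and must span two cis positions.
Working through the distinct placements yields 2 geometric isomers: py trans; py cis (chiral).
One of these lacks any improper symmetry element and so occurs as an enantiomeric pair, giving 2 + 1 = 3 stereoisomers in total.

3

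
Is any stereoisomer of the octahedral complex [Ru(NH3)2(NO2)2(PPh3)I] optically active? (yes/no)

In an octahedral complex each vertex has one trans partner and four cis neighbours.
Systematic placement gives 6 geometric isomers: NH3 cis, NO2 cis (3 arrangements, 2 chiral); NH3 cis, NO2 trans; NH3 trans, NO2 cis; NH3 trans, NO2 trans.
Of these, 2 lack any improper symmetry element and so occur as enantiomeric pairs, giving 6 + 2 = 8 stereoisomers in total.

yes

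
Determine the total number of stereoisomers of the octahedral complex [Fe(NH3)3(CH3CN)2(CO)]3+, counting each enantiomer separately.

3

In an octahedral complex each vertex has one trans partner and four cis neighbours.
There are 3 geometric isomers: NH3 mer, CH3CN trans; NH3 mer, CH3CN cis; NH3 fac, CH3CN cis.
Each arrangement has an internal mirror plane or centre of symmetry, so none is chiral.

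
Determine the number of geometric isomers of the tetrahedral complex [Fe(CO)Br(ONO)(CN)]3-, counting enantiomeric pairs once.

All four vertices of a tetrahedron are equivalent and mutually adjacent, so cis/trans isomerism cannot arise.
Only one geometric arrangement is possible; it has no improper symmetry element, so it exists as a pair of enantiomers (2 stereoisomers).

1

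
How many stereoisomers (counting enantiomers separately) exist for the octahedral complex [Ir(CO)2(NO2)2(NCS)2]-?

6

The six octahedral sites form three mutually perpendicular trans pairs.
There are 5 geometric isomers: CO trans, NO2 trans, NCS trans; CO trans, NO2 cis, NCS cis; CO cis, NO2 trans, NCS cis; CO cis, NO2 cis, NCS cis (chiral); CO cis, NO2 cis, NCS trans.
One of these lacks any improper symmetry element and so occurs as an enantiomeric pair, giving 5 + 1 = 6 stereoisomers in total.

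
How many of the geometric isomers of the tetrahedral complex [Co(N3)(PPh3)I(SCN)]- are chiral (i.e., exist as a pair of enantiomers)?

Only one geometric arrangement is possible; it has no improper symmetry element, so it exists as a pair of enantiomers (2 stereoisomers).

1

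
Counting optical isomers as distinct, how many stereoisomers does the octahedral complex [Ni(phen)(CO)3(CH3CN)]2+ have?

In an octahedral complex each vertex has one trans partner and four cis neighbours.
Each phen is bidentate and must span two cis positions.
There are 2 geometric isomers: CO fac; CO mer.
Each arrangement has an internal mirror plane or centre of symmetry, so none is chiral.

2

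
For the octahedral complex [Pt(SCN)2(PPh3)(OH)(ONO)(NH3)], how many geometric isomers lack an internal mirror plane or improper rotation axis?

6

In an octahedral complex each vertex has one trans partner and four cis neighbours.
Systematic enumeration (placing each ligand type in turn and discarding arrangements equivalent by rotation or reflection) gives 9 geometric isomers.
Of these, 6 lack any improper symmetry element and so occur as enantiomeric pairs, giving 9 + 6 = 15 stereoisomers in total.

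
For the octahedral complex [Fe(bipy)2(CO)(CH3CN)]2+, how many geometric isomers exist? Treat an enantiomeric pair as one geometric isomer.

Each bipy is bidentate and must span two cis positions.
There are 2 geometric isomers: CO and CH3CN mutually trans; CO and CH3CN mutually cis (chiral).

2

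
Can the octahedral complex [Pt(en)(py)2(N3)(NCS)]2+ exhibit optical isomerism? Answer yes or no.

Each en is bidentate and must span two cis positions.
Working through the distinct placements yields 4 geometric isomers: py cis (3 arrangements, 2 chiral); py trans.
Of these, 2 lack any improper symmetry element and so occur as enantiomeric pairs, giving 4 + 2 = 6 stereoisomers in total.

yes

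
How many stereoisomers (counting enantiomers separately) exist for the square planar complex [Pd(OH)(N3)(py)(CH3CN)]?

A square has two trans pairs of vertices; adjacent vertices are cis.
There are 3 geometric isomers: (CH3CN/OH trans, N3/py trans); (CH3CN/py trans, N3/OH trans); (CH3CN/N3 trans, OH/py trans).
Each arrangement has an internal mirror plane or centre of symmetry, so none is chiral.

3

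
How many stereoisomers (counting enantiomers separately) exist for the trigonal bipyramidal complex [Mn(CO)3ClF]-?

4

Working through the distinct placements yields 4 geometric isomers: Cl equatorial, F equatorial; Cl axial, F equatorial; Cl equatorial, F axial; Cl axial, F axial.
Each arrangement has an internal mirror plane or centre of symmetry, so none is chiral.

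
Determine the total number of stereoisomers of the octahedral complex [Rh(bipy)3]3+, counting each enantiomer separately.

In an octahedral complex each vertex has one trans partner and four cis neighbours.
Each bipy is bidentate and must span two cis positions.
Only one geometric arrangement is possible; it has no improper symmetry element, so it exists as a pair of enantiomers (2 stereoisomers).

2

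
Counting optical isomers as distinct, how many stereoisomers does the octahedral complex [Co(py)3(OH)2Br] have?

3

In an octahedral complex each vertex has one trans partner and four cis neighbours.
The distinct arrangements are (3 in all): py mer, OH cis; py mer, OH trans; py fac, OH cis.
Each arrangement has an internal mirror plane or centre of symmetry, so none is chiral.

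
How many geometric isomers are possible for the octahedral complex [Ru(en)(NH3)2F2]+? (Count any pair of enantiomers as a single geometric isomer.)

The six octahedral sites form three mutually perpendicular trans pairs.
Each en is bidentate and must span two cis positions.
Working through the distinct placements yields 3 geometric isomers: NH3 cis, F trans; NH3 cis, F cis (chiral); NH3 trans, F cis.

3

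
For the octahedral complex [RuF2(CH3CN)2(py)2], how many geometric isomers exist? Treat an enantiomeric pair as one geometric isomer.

An octahedron has six vertices in three trans pairs; every non-trans pair is cis.
Systematic placement gives 5 geometric isomers: F trans, CH3CN trans, py trans; F cis, CH3CN trans, py cis; F cis, CH3CN cis, py trans; F cis, CH3CN cis, py cis (chiral); F trans, CH3CN cis, py cis.

5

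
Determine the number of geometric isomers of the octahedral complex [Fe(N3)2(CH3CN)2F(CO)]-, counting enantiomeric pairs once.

An octahedron has six vertices in three trans pairs; every non-trans pair is cis.
The distinct arrangements are (6 in all): N3 trans, CH3CN trans; N3 cis, CH3CN trans; N3 trans, CH3CN cis; N3 cis, CH3CN cis (3 arrangements, 2 chiral).

6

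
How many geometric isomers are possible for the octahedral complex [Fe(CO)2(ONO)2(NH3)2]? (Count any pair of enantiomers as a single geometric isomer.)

5

The six octahedral sites form three mutually perpendicular trans pairs.
Working through the distinct placements yields 5 geometric isomers: CO trans, ONO trans, NH3 trans; CO trans, ONO cis, NH3 cis; CO cis, ONO trans, NH3 cis; CO cis, ONO cis, NH3 cis (chiral); CO cis, ONO cis, NH3 trans.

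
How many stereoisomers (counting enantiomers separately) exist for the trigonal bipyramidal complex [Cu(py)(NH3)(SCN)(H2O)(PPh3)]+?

20

Exhaustive case analysis gives 10 geometric isomers.
Of these, 10 lack any improper symmetry element and so occur as enantiomeric pairs, giving 10 + 10 = 20 stereoisomers in total.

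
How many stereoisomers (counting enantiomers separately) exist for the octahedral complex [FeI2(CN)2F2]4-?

An octahedron has six vertices in three trans pairs; every non-trans pair is cis.
Systematic placement gives 5 geometric isomers: I trans, CN trans, F trans; I cis, CN trans, F cis; I trans, CN cis, F cis; I cis, CN cis, F cis (chiral); I cis, CN cis, F trans.
One of these lacks any improper symmetry element and so occurs as an enantiomeric pair, giving 5 + 1 = 6 stereoisomers in total.

6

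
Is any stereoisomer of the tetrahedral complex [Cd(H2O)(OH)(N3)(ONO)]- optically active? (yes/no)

In a tetrahedral complex all four positions are equivalent and every pair of ligands is adjacent — there is no cis/trans distinction.
Only one geometric arrangement is possible; it has no improper symmetry element, so it exists as a pair of enantiomers (2 stereoisomers).

yes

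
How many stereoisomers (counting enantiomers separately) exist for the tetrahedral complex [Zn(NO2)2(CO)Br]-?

Only one geometric arrangement is possible.

1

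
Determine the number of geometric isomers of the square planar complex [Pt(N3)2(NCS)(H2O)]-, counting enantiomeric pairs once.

2

The distinct arrangements are (2 in all): N3 cis; N3 trans.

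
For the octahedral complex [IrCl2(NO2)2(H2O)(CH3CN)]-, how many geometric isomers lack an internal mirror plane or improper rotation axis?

The six octahedral sites form three mutually perpendicular trans pairs.
The distinct arrangements are (6 in all): Cl cis, NO2 trans; Cl cis, NO2 cis (3 arrangements, 2 chiral); Cl trans, NO2 trans; Cl trans, NO2 cis.
Of these, 2 lack any improper symmetry element and so occur as enantiomeric pairs, giving 6 + 2 = 8 stereoisomers in total.

2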